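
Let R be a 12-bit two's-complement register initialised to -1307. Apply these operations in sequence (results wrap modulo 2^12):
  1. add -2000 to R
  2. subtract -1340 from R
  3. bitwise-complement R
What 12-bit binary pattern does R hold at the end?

011110101110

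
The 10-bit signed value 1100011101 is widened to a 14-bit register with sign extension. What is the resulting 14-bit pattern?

11111100011101

MSB of 1100011101 is 1; replicate it into the new high bits.
1111|1100011101 → 11111100011101 (still -227).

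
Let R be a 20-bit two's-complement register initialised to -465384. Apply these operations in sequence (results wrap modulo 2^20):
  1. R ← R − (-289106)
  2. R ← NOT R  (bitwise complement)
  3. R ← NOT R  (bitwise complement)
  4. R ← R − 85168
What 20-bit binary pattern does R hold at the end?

Start: R = -465384 = 10001110011000011000.
R = -465384 − (-289106) = -176278 = 11010100111101101010
R = NOT 11010100111101101010 = 00101011000010010101 = 176277
R = NOT 00101011000010010101 = 11010100111101101010 = -176278
R = -176278 − 85168 = -261446 = 11000000001010111010

11000000001010111010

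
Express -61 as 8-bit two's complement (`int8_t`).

11000011

|-61| = 61 = 00111101 in 8 bits.
Invert the bits: 11000010. Add 1: 11000011.
Check: 11000011 reads as 195 − 256 = -61.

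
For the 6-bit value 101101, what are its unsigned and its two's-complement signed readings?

unsigned = 45, signed = -19

Unsigned: 101101 = 45.
Signed: MSB=1 → 45 − 64 = -19.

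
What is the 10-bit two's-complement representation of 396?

0110001100

396 is non-negative, so write it directly in 10 bits: 0110001100.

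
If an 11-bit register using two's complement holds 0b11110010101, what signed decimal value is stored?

-107

MSB is 1, so the value is negative.
Unsigned reading: 1941. Subtract 2^11 = 2048: 1941 − 2048 = -107.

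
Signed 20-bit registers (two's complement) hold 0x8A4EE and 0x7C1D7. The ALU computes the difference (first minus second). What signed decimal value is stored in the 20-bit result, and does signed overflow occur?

0x8A4EE = 10001010010011101110 = -482066 (signed)
0x7C1D7 = 01111100000111010111 = 508375 (signed)
Subtract via negate-and-add: invert 01111100000111010111 + 1 = 10000011111000101001 (i.e. -508375).
  10001010010011101110
+ 10000011111000101001
= 00001110001100010111  (discard carry-out 1)
Result 00001110001100010111: MSB = 0 → value 58135.
Both addends (after negating the subtrahend) are negative but the stored result is non-negative: signed overflow. The true value -482066 − 508375 = -990441 lies outside [-524288, 524287].

58135; overflow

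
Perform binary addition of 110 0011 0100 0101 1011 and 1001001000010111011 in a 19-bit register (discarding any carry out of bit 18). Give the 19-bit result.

0101100010100010110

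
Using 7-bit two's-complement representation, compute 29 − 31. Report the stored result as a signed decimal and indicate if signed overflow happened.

29 → 0011101
31 → 0011111
Subtract via negate-and-add: invert 0011111 + 1 = 1100001 (i.e. -31).
  0011101
+ 1100001
= 1111110
Result 1111110: MSB = 1 → 126 − 128 = -2.
Addends (after negating the subtrahend) have opposite signs, so signed overflow cannot occur.

-2; no overflow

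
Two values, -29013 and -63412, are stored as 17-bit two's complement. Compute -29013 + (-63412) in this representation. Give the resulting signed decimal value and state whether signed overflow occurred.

38647; overflow

-29013 → 11000111010101011
-63412 → 10000100001001100
  11000111010101011
+ 10000100001001100
= 01001011011110111  (discard carry-out 1)
Result 01001011011110111: MSB = 0 → value 38647.
Both addends are negative but the stored result is non-negative: signed overflow. The true value -29013 + (-63412) = -92425 lies outside [-65536, 65535].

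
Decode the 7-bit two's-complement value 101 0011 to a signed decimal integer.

MSB is 1, so the value is negative.
Unsigned reading: 83. Subtract 2^7 = 128: 83 − 128 = -45.

-45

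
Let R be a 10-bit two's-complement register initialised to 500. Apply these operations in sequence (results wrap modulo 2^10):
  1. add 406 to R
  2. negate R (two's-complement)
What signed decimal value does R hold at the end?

118

Start: R = 500 = 0111110100.
R = 500 + 406 = 906; wraps to -118 = 1110001010
R = −(-118) = 118 = 0001110110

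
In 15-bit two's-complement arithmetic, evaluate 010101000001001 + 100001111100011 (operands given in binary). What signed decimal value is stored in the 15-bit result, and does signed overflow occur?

010101000001001 = 10761 (signed)
100001111100011 = -15389 (signed)
  010101000001001
+ 100001111100011
= 110110111101100
Result 110110111101100: MSB = 1 → 28140 − 32768 = -4628.
Addends have opposite signs, so signed overflow cannot occur.

-4628; no overflow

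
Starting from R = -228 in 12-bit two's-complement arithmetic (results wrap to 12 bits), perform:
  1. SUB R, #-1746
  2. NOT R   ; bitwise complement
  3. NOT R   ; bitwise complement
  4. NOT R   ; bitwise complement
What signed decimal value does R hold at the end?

-1519

Start: R = -228 = 111100011100.
R = -228 − (-1746) = 1518 = 010111101110
R = NOT 010111101110 = 101000010001 = -1519
R = NOT 101000010001 = 010111101110 = 1518
R = NOT 010111101110 = 101000010001 = -1519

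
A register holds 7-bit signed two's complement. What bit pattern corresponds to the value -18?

|-18| = 18 = 0010010 in 7 bits.
Invert the bits: 1101101. Add 1: 1101110.

1101110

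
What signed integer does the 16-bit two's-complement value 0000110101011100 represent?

MSB is 0, so the value is non-negative: 0000110101011100 = 3420.

3420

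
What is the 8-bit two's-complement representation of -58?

11000110

|-58| = 58 = 00111010 in 8 bits.
Invert the bits: 11000101. Add 1: 11000110.
Check: 11000110 reads as 198 − 256 = -58.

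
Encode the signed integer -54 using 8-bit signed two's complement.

|-54| = 54 = 00110110 in 8 bits.
Invert the bits: 11001001. Add 1: 11001010.
Check: 11001010 reads as 202 − 256 = -54.

11001010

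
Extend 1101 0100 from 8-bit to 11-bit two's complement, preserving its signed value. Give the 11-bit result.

11111010100

MSB of 11010100 is 1; replicate it into the new high bits.
111|11010100 → 11111010100 (still -44).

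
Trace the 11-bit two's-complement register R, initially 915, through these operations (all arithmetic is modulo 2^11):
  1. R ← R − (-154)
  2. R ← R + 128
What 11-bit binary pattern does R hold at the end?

Start: R = 915 = 01110010011.
R = 915 − (-154) = 1069; wraps to -979 = 10000101101
R = -979 + 128 = -851 = 10010101101

10010101101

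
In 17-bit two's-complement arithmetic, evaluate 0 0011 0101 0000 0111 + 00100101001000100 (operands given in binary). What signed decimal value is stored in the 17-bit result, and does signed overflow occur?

0 0011 0101 0000 0111 → 00011010100000111 = 13575 (signed)
00100101001000100 = 19012 (signed)
  00011010100000111
+ 00100101001000100
= 00111111101001011
Result 00111111101001011: MSB = 0 → value 32587.
Both addends are non-negative and so is the stored result: no signed overflow.

32587; no overflow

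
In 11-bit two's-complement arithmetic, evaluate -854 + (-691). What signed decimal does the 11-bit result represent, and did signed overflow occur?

-854 → 10010101010
-691 → 10101001101
  10010101010
+ 10101001101
= 00111110111  (discard carry-out 1)
Result 00111110111: MSB = 0 → value 503.
Both addends are negative but the stored result is non-negative: signed overflow. The true value -854 + (-691) = -1545 lies outside [-1024, 1023].

503; overflow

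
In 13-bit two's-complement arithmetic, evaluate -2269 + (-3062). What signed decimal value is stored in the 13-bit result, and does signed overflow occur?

-2269 → 1011100100011
-3062 → 1010000001010
  1011100100011
+ 1010000001010
= 0101100101101  (discard carry-out 1)
Result 0101100101101: MSB = 0 → value 2861.
Both addends are negative but the stored result is non-negative: signed overflow. The true value -2269 + (-3062) = -5331 lies outside [-4096, 4095].

2861; overflow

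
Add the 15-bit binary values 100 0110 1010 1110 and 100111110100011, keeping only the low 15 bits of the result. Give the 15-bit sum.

001011001010001

  100011010101110
+ 100111110100011
= 001011001010001  (discard carry-out 1)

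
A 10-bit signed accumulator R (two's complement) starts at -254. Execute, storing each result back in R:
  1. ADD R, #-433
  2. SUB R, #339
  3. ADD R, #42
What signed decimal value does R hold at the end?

40

Start: R = -254 = 1100000010.
R = -254 + (-433) = -687; wraps to 337 = 0101010001
R = 337 − 339 = -2 = 1111111110
R = -2 + 42 = 40 = 0000101000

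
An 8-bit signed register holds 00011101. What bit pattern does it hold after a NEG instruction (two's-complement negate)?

11100011

Invert: 11100010. Add 1: 11100011.
Check: 00011101 = 29, 11100011 = -29.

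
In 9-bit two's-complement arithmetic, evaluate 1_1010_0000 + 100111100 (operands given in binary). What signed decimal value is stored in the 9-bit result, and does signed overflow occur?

220; overflow

1_1010_0000 → 110100000 = -96 (signed)
100111100 = -196 (signed)
  110100000
+ 100111100
= 011011100  (discard carry-out 1)
Result 011011100: MSB = 0 → value 220.
Both addends are negative but the stored result is non-negative: signed overflow. The true value -96 + (-196) = -292 lies outside [-256, 255].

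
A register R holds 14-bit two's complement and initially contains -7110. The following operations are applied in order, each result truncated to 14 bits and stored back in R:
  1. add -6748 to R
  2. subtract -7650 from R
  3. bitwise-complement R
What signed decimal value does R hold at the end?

Start: R = -7110 = 10010000111010.
R = -7110 + (-6748) = -13858; wraps to 2526 = 00100111011110
R = 2526 − (-7650) = 10176; wraps to -6208 = 10011111000000
R = NOT 10011111000000 = 01100000111111 = 6207

6207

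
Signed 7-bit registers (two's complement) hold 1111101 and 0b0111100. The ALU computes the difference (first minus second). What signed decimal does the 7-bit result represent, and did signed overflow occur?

1111101 = -3 (signed)
0b0111100 → 0111100 = 60 (signed)
Subtract via negate-and-add: invert 0111100 + 1 = 1000100 (i.e. -60).
  1111101
+ 1000100
= 1000001  (discard carry-out 1)
Result 1000001: MSB = 1 → 65 − 128 = -63.
Both addends (after negating the subtrahend) are negative and so is the stored result: no signed overflow.

-63; no overflow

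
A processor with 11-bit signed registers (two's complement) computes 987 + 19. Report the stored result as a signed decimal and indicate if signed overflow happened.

987 → 01111011011
19 → 00000010011
  01111011011
+ 00000010011
= 01111101110
Result 01111101110: MSB = 0 → value 1006.
Both addends are non-negative and so is the stored result: no signed overflow.

1006; no overflow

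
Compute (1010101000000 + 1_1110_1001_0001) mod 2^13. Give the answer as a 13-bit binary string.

  1010101000000
+ 1111010010001
= 1001111010001  (discard carry-out 1)

1001111010001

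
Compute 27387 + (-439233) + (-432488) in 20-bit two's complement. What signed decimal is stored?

204242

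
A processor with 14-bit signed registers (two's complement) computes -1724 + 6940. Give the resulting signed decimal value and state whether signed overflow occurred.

5216; no overflow

-1724 → 11100101000100
6940 → 01101100011100
  11100101000100
+ 01101100011100
= 01010001100000  (discard carry-out 1)
Result 01010001100000: MSB = 0 → value 5216.
Addends have opposite signs, so signed overflow cannot occur.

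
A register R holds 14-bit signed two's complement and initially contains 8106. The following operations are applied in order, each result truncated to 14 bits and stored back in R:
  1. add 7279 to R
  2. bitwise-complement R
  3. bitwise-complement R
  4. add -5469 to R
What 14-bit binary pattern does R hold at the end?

10011010111100

Start: R = 8106 = 01111110101010.
R = 8106 + 7279 = 15385; wraps to -999 = 11110000011001
R = NOT 11110000011001 = 00001111100110 = 998
R = NOT 00001111100110 = 11110000011001 = -999
R = -999 + (-5469) = -6468 = 10011010111100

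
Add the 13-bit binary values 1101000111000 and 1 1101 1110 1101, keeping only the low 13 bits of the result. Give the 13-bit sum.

1100000100101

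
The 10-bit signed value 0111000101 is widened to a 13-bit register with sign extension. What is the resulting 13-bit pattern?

MSB of 0111000101 is 0; replicate it into the new high bits.
000|0111000101 → 0000111000101 (still 453).

0000111000101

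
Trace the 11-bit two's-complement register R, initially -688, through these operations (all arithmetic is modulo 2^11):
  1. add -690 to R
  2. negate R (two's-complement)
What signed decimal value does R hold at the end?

Start: R = -688 = 10101010000.
R = -688 + (-690) = -1378; wraps to 670 = 01010011110
R = −(670) = -670 = 10101100010

-670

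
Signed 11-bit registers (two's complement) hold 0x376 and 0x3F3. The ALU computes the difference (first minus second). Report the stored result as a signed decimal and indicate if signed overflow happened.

-125; no overflow

0x376 = 01101110110 = 886 (signed)
0x3F3 = 01111110011 = 1011 (signed)
Subtract via negate-and-add: invert 01111110011 + 1 = 10000001101 (i.e. -1011).
  01101110110
+ 10000001101
= 11110000011
Result 11110000011: MSB = 1 → 1923 − 2048 = -125.
Addends (after negating the subtrahend) have opposite signs, so signed overflow cannot occur.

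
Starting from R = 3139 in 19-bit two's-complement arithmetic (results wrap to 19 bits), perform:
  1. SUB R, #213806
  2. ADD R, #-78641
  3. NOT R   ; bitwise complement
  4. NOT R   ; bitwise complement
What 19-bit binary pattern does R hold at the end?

0111001010111100100

Start: R = 3139 = 0000000110001000011.
R = 3139 − 213806 = -210667 = 1001100100100010101
R = -210667 + (-78641) = -289308; wraps to 234980 = 0111001010111100100
R = NOT 0111001010111100100 = 1000110101000011011 = -234981
R = NOT 1000110101000011011 = 0111001010111100100 = 234980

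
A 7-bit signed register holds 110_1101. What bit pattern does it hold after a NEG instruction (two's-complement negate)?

0010011

Invert: 0010010. Add 1: 0010011.
Check: 1101101 = -19, 0010011 = 19.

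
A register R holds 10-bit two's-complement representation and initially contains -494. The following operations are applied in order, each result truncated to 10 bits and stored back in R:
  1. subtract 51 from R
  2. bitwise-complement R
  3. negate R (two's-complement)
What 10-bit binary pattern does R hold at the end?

Start: R = -494 = 1000010010.
R = -494 − 51 = -545; wraps to 479 = 0111011111
R = NOT 0111011111 = 1000100000 = -480
R = −(-480) = 480 = 0111100000

0111100000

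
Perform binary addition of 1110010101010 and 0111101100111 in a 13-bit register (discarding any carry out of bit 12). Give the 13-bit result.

0110000010001

  1110010101010
+ 0111101100111
= 0110000010001  (discard carry-out 1)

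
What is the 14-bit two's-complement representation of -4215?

|-4215| = 4215 = 01000001110111 in 14 bits.
Invert the bits: 10111110001000. Add 1: 10111110001001.
Check: 10111110001001 reads as 12169 − 16384 = -4215.

10111110001001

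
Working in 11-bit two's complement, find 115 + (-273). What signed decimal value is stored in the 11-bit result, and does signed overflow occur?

-158; no overflow

115 → 00001110011
-273 → 11011101111
  00001110011
+ 11011101111
= 11101100010
Result 11101100010: MSB = 1 → 1890 − 2048 = -158.
Addends have opposite signs, so signed overflow cannot occur.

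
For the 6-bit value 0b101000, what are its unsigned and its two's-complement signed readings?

Unsigned: 101000 = 40.
Signed: MSB=1 → 40 − 64 = -24.

unsigned = 40, signed = -24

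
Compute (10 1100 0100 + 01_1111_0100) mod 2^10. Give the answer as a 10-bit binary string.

0010111000

  1011000100
+ 0111110100
= 0010111000  (discard carry-out 1)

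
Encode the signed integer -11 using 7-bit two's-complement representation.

|-11| = 11 = 0001011 in 7 bits.
Invert the bits: 1110100. Add 1: 1110101.

1110101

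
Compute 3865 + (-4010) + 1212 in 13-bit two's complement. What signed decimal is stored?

3865 + (-4010) = -145 (1111101101111)
-145 + 1212 = 1067 (0010000101011)

1067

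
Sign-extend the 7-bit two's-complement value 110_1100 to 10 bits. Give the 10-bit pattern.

MSB of 1101100 is 1; replicate it into the new high bits.
111|1101100 → 1111101100 (still -20).

1111101100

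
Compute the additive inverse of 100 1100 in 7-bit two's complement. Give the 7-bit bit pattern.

Invert: 0110011. Add 1: 0110100.

0110100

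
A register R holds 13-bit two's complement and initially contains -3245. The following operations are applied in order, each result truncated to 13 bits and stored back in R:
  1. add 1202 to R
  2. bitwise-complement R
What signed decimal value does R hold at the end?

2042

Start: R = -3245 = 1001101010011.
R = -3245 + 1202 = -2043 = 1100000000101
R = NOT 1100000000101 = 0011111111010 = 2042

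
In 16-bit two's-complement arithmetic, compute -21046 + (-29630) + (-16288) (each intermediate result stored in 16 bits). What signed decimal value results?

-21046 + (-29630) = -50676 → wraps to 14860 (0011101000001100)
14860 + (-16288) = -1428 (1111101001101100)

-1428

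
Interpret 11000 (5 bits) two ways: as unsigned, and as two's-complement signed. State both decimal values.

unsigned = 24, signed = -8

Unsigned: 11000 = 24.
Signed: MSB=1 → 24 − 32 = -8.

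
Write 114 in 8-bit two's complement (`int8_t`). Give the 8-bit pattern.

01110010

114 is non-negative, so write it directly in 8 bits: 01110010.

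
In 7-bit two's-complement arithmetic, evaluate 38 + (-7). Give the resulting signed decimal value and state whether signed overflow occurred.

31; no overflow

38 → 0100110
-7 → 1111001
  0100110
+ 1111001
= 0011111  (discard carry-out 1)
Result 0011111: MSB = 0 → value 31.
Addends have opposite signs, so signed overflow cannot occur.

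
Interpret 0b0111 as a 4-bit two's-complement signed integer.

7

MSB is 0, so the value is non-negative: 0111 = 7.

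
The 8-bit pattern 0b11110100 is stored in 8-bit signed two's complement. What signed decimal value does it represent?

-12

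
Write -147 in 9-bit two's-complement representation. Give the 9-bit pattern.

|-147| = 147 = 010010011 in 9 bits.
Invert the bits: 101101100. Add 1: 101101101.

101101101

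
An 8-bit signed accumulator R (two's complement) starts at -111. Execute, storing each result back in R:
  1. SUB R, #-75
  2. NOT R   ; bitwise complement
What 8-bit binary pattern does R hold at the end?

00100011

Start: R = -111 = 10010001.
R = -111 − (-75) = -36 = 11011100
R = NOT 11011100 = 00100011 = 35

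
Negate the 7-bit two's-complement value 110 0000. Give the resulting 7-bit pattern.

Invert: 0011111. Add 1: 0100000.
Check: 1100000 = -32, 0100000 = 32.

0100000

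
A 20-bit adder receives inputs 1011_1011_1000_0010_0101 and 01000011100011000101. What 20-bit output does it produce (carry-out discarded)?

11111111000011101010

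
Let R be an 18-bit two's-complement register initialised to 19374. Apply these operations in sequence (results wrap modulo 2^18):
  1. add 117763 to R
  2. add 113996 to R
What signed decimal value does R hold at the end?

-11011

Start: R = 19374 = 000100101110101110.
R = 19374 + 117763 = 137137; wraps to -125007 = 100001011110110001
R = -125007 + 113996 = -11011 = 111101010011111101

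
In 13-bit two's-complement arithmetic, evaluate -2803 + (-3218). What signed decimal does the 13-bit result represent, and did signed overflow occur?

2171; overflow

-2803 → 1010100001101
-3218 → 1001101101110
  1010100001101
+ 1001101101110
= 0100001111011  (discard carry-out 1)
Result 0100001111011: MSB = 0 → value 2171.
Both addends are negative but the stored result is non-negative: signed overflow. The true value -2803 + (-3218) = -6021 lies outside [-4096, 4095].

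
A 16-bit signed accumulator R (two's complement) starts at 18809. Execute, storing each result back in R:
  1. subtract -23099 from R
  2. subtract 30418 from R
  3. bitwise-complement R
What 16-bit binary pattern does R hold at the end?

1101001100011101

Start: R = 18809 = 0100100101111001.
R = 18809 − (-23099) = 41908; wraps to -23628 = 1010001110110100
R = -23628 − 30418 = -54046; wraps to 11490 = 0010110011100010
R = NOT 0010110011100010 = 1101001100011101 = -11491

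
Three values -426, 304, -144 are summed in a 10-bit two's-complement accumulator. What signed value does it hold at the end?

-266

-426 + 304 = -122 (1110000110)
-122 + (-144) = -266 (1011110110)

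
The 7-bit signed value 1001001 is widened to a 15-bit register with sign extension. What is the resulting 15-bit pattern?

111111111001001

MSB of 1001001 is 1; replicate it into the new high bits.
11111111|1001001 → 111111111001001 (still -55).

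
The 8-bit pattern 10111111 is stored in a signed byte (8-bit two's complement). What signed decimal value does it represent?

-65

MSB is 1, so the value is negative.
Unsigned reading: 191. Subtract 2^8 = 256: 191 − 256 = -65.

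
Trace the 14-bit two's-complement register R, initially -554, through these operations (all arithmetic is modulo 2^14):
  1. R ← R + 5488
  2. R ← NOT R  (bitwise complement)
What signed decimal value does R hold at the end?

Start: R = -554 = 11110111010110.
R = -554 + 5488 = 4934 = 01001101000110
R = NOT 01001101000110 = 10110010111001 = -4935

-4935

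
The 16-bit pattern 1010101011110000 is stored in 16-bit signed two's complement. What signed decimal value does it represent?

MSB is 1, so the value is negative.
Unsigned reading: 43760. Subtract 2^16 = 65536: 43760 − 65536 = -21776.

-21776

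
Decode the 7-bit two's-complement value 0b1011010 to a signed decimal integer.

-38

MSB is 1, so the value is negative.
Unsigned reading: 90. Subtract 2^7 = 128: 90 − 128 = -38.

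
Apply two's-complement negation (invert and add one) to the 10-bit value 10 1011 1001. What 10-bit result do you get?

Invert: 0101000110. Add 1: 0101000111.

0101000111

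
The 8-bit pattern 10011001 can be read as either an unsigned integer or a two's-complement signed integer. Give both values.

Unsigned: 10011001 = 153.
Signed: MSB=1 → 153 − 256 = -103.

unsigned = 153, signed = -103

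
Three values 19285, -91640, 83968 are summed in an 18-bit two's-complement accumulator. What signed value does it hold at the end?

11613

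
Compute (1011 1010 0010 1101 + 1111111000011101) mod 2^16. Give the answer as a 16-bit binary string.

  1011101000101101
+ 1111111000011101
= 1011100001001010  (discard carry-out 1)

1011100001001010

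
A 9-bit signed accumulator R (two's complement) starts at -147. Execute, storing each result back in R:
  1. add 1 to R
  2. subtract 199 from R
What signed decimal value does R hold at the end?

167

Start: R = -147 = 101101101.
R = -147 + 1 = -146 = 101101110
R = -146 − 199 = -345; wraps to 167 = 010100111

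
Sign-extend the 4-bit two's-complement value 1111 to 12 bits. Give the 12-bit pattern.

111111111111

MSB of 1111 is 1; replicate it into the new high bits.
11111111|1111 → 111111111111 (still -1).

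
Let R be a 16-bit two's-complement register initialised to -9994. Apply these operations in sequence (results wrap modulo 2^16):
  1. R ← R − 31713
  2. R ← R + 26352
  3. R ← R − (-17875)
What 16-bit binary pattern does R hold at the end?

0000100111011000

Start: R = -9994 = 1101100011110110.
R = -9994 − 31713 = -41707; wraps to 23829 = 0101110100010101
R = 23829 + 26352 = 50181; wraps to -15355 = 1100010000000101
R = -15355 − (-17875) = 2520 = 0000100111011000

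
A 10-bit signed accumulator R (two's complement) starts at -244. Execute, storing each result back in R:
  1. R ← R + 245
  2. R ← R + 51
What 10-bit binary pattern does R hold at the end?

Start: R = -244 = 1100001100.
R = -244 + 245 = 1 = 0000000001
R = 1 + 51 = 52 = 0000110100

0000110100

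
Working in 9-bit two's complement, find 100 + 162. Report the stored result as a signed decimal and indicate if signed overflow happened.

100 → 001100100
162 → 010100010
  001100100
+ 010100010
= 100000110
Result 100000110: MSB = 1 → 262 − 512 = -250.
Both addends are non-negative but the stored result is negative: signed overflow. The true value 100 + 162 = 262 lies outside [-256, 255].

-250; overflow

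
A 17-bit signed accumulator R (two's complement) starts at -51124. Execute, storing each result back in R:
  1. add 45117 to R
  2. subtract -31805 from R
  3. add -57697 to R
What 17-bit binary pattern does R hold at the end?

11000001101100101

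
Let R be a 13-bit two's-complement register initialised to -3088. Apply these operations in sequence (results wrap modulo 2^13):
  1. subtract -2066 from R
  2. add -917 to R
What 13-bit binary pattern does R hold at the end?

1100001101101

Start: R = -3088 = 1001111110000.
R = -3088 − (-2066) = -1022 = 1110000000010
R = -1022 + (-917) = -1939 = 1100001101101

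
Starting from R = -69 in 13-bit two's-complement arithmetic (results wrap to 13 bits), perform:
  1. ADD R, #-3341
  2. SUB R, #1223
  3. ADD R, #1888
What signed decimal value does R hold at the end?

Start: R = -69 = 1111110111011.
R = -69 + (-3341) = -3410 = 1001010101110
R = -3410 − 1223 = -4633; wraps to 3559 = 0110111100111
R = 3559 + 1888 = 5447; wraps to -2745 = 1010101000111

-2745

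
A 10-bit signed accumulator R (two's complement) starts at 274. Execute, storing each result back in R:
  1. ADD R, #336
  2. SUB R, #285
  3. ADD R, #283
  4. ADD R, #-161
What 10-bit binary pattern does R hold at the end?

Start: R = 274 = 0100010010.
R = 274 + 336 = 610; wraps to -414 = 1001100010
R = -414 − 285 = -699; wraps to 325 = 0101000101
R = 325 + 283 = 608; wraps to -416 = 1001100000
R = -416 + (-161) = -577; wraps to 447 = 0110111111

0110111111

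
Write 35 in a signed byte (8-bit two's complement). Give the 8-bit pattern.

35 is non-negative, so write it directly in 8 bits: 00100011.

00100011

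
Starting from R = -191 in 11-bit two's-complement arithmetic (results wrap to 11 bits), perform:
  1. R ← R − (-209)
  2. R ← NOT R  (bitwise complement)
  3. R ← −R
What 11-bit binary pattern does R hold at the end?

Start: R = -191 = 11101000001.
R = -191 − (-209) = 18 = 00000010010
R = NOT 00000010010 = 11111101101 = -19
R = −(-19) = 19 = 00000010011

00000010011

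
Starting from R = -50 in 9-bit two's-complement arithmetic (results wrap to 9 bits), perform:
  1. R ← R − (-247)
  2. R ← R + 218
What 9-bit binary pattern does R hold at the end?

110011111

Start: R = -50 = 111001110.
R = -50 − (-247) = 197 = 011000101
R = 197 + 218 = 415; wraps to -97 = 110011111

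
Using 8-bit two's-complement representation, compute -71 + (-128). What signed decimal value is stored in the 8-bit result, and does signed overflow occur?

57; overflow

-71 → 10111001
-128 → 10000000
  10111001
+ 10000000
= 00111001  (discard carry-out 1)
Result 00111001: MSB = 0 → value 57.
Both addends are negative but the stored result is non-negative: signed overflow. The true value -71 + (-128) = -199 lies outside [-128, 127].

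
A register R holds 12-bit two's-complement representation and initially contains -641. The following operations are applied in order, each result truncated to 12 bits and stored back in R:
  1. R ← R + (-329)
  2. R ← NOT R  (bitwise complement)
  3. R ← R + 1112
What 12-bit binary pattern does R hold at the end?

100000100001

Start: R = -641 = 110101111111.
R = -641 + (-329) = -970 = 110000110110
R = NOT 110000110110 = 001111001001 = 969
R = 969 + 1112 = 2081; wraps to -2015 = 100000100001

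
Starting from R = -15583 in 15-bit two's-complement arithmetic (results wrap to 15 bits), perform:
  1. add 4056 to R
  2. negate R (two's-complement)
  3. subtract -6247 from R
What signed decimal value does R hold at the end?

Start: R = -15583 = 100001100100001.
R = -15583 + 4056 = -11527 = 101001011111001
R = −(-11527) = 11527 = 010110100000111
R = 11527 − (-6247) = 17774; wraps to -14994 = 100010101101110

-14994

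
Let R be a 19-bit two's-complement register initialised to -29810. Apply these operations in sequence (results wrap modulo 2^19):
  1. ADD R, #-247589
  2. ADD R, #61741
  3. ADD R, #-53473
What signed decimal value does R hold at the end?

Start: R = -29810 = 1111000101110001110.
R = -29810 + (-247589) = -277399; wraps to 246889 = 0111100010001101001
R = 246889 + 61741 = 308630; wraps to -215658 = 1001011010110010110
R = -215658 + (-53473) = -269131; wraps to 255157 = 0111110010010110101

255157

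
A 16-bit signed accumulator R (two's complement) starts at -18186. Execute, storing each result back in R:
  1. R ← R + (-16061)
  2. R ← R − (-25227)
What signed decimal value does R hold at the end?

-9020

Start: R = -18186 = 1011100011110110.
R = -18186 + (-16061) = -34247; wraps to 31289 = 0111101000111001
R = 31289 − (-25227) = 56516; wraps to -9020 = 1101110011000100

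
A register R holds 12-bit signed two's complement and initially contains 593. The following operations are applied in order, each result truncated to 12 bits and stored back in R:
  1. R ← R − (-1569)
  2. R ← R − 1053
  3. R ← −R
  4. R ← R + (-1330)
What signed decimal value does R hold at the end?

1657

Start: R = 593 = 001001010001.
R = 593 − (-1569) = 2162; wraps to -1934 = 100001110010
R = -1934 − 1053 = -2987; wraps to 1109 = 010001010101
R = −(1109) = -1109 = 101110101011
R = -1109 + (-1330) = -2439; wraps to 1657 = 011001111001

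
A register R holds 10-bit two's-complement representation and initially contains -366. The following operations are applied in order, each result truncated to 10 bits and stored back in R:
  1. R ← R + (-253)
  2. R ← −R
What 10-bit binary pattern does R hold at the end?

1001101011

Start: R = -366 = 1010010010.
R = -366 + (-253) = -619; wraps to 405 = 0110010101
R = −(405) = -405 = 1001101011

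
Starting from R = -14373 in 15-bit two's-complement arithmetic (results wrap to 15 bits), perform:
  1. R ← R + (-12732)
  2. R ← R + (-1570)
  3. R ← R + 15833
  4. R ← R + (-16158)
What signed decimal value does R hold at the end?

3768

Start: R = -14373 = 100011111011011.
R = -14373 + (-12732) = -27105; wraps to 5663 = 001011000011111
R = 5663 + (-1570) = 4093 = 000111111111101
R = 4093 + 15833 = 19926; wraps to -12842 = 100110111010110
R = -12842 + (-16158) = -29000; wraps to 3768 = 000111010111000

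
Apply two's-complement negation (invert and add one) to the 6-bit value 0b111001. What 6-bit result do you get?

Invert: 000110. Add 1: 000111.
Check: 111001 = -7, 000111 = 7.

000111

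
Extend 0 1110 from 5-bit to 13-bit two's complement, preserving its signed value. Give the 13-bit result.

0000000001110

MSB of 01110 is 0; replicate it into the new high bits.
00000000|01110 → 0000000001110 (still 14).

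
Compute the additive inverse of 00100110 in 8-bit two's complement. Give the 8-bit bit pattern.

Invert: 11011001. Add 1: 11011010.
Check: 00100110 = 38, 11011010 = -38.

11011010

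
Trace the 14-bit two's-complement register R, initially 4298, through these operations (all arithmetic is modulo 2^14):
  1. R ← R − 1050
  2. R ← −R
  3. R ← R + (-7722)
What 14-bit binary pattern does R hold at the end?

Start: R = 4298 = 01000011001010.
R = 4298 − 1050 = 3248 = 00110010110000
R = −(3248) = -3248 = 11001101010000
R = -3248 + (-7722) = -10970; wraps to 5414 = 01010100100110

01010100100110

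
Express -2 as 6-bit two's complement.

111110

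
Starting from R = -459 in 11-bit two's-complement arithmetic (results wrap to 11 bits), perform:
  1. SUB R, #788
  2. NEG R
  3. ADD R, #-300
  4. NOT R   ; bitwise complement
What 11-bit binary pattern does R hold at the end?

Start: R = -459 = 11000110101.
R = -459 − 788 = -1247; wraps to 801 = 01100100001
R = −(801) = -801 = 10011011111
R = -801 + (-300) = -1101; wraps to 947 = 01110110011
R = NOT 01110110011 = 10001001100 = -948

10001001100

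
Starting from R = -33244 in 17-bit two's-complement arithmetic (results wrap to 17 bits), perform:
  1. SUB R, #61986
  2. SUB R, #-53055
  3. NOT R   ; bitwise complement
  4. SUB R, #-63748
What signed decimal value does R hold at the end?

Start: R = -33244 = 10111111000100100.
R = -33244 − 61986 = -95230; wraps to 35842 = 01000110000000010
R = 35842 − (-53055) = 88897; wraps to -42175 = 10101101101000001
R = NOT 10101101101000001 = 01010010010111110 = 42174
R = 42174 − (-63748) = 105922; wraps to -25150 = 11001110111000010

-25150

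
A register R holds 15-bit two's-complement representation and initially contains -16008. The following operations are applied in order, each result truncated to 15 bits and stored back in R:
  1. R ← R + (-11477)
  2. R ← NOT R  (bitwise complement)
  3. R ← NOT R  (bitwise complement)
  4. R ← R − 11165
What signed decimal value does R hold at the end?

-5882

Start: R = -16008 = 100000101111000.
R = -16008 + (-11477) = -27485; wraps to 5283 = 001010010100011
R = NOT 001010010100011 = 110101101011100 = -5284
R = NOT 110101101011100 = 001010010100011 = 5283
R = 5283 − 11165 = -5882 = 110100100000110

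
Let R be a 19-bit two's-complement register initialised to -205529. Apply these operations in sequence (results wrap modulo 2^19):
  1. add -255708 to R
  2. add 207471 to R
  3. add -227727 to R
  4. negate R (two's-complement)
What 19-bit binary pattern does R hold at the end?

Start: R = -205529 = 1001101110100100111.
R = -205529 + (-255708) = -461237; wraps to 63051 = 0001111011001001011
R = 63051 + 207471 = 270522; wraps to -253766 = 1000010000010111010
R = -253766 + (-227727) = -481493; wraps to 42795 = 0001010011100101011
R = −(42795) = -42795 = 1110101100011010101

1110101100011010101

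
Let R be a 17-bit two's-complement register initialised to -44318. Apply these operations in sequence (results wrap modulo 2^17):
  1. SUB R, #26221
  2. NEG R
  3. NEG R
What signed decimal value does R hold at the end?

60533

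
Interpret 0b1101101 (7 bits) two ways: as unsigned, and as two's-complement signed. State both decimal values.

Unsigned: 1101101 = 109.
Signed: MSB=1 → 109 − 128 = -19.

unsigned = 109, signed = -19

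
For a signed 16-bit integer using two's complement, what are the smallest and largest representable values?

Minimum: −2^15 = -32768.
Maximum: 2^15 − 1 = 32767.

min = -32768, max = 32767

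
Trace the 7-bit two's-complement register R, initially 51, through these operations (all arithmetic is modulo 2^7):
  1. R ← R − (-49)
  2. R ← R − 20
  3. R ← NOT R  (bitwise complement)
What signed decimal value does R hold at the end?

Start: R = 51 = 0110011.
R = 51 − (-49) = 100; wraps to -28 = 1100100
R = -28 − 20 = -48 = 1010000
R = NOT 1010000 = 0101111 = 47

47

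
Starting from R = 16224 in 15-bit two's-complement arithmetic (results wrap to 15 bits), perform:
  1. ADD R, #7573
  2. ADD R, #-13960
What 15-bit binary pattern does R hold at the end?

Start: R = 16224 = 011111101100000.
R = 16224 + 7573 = 23797; wraps to -8971 = 101110011110101
R = -8971 + (-13960) = -22931; wraps to 9837 = 010011001101101

010011001101101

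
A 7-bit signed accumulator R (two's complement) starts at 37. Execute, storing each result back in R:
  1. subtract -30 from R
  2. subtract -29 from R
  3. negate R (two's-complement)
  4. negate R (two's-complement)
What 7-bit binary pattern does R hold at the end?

1100000

Start: R = 37 = 0100101.
R = 37 − (-30) = 67; wraps to -61 = 1000011
R = -61 − (-29) = -32 = 1100000
R = −(-32) = 32 = 0100000
R = −(32) = -32 = 1100000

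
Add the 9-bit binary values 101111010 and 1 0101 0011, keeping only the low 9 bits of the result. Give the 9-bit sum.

  101111010
+ 101010011
= 011001101  (discard carry-out 1)

011001101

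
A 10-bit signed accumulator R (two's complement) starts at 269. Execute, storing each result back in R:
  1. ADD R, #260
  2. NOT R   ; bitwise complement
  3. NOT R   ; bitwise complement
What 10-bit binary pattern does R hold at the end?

Start: R = 269 = 0100001101.
R = 269 + 260 = 529; wraps to -495 = 1000010001
R = NOT 1000010001 = 0111101110 = 494
R = NOT 0111101110 = 1000010001 = -495

1000010001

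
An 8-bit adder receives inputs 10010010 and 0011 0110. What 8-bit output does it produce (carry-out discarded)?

11001000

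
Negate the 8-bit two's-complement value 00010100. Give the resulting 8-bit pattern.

Invert: 11101011. Add 1: 11101100.
Check: 00010100 = 20, 11101100 = -20.

11101100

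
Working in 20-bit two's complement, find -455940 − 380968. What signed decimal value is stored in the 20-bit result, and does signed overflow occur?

-455940 → 10010000101011111100
380968 → 01011101000000101000
Subtract via negate-and-add: invert 01011101000000101000 + 1 = 10100010111111011000 (i.e. -380968).
  10010000101011111100
+ 10100010111111011000
= 00110011101011010100  (discard carry-out 1)
Result 00110011101011010100: MSB = 0 → value 211668.
Both addends (after negating the subtrahend) are negative but the stored result is non-negative: signed overflow. The true value -455940 − 380968 = -836908 lies outside [-524288, 524287].

211668; overflow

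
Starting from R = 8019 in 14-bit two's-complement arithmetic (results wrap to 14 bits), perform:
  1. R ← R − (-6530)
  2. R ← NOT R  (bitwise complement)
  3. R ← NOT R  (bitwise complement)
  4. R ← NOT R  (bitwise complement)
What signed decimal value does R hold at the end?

Start: R = 8019 = 01111101010011.
R = 8019 − (-6530) = 14549; wraps to -1835 = 11100011010101
R = NOT 11100011010101 = 00011100101010 = 1834
R = NOT 00011100101010 = 11100011010101 = -1835
R = NOT 11100011010101 = 00011100101010 = 1834

1834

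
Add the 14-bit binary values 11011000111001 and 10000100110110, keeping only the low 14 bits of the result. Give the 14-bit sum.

01011101101111

  11011000111001
+ 10000100110110
= 01011101101111  (discard carry-out 1)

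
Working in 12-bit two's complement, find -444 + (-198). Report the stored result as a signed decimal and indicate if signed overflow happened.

-642; no overflow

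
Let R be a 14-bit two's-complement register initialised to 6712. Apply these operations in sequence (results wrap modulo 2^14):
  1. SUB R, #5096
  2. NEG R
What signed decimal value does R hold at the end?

-1616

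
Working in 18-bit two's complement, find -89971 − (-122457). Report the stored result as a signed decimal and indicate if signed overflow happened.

-89971 → 101010000010001101
-122457 → 100010000110100111
Subtract via negate-and-add: invert 100010000110100111 + 1 = 011101111001011001 (i.e. 122457).
  101010000010001101
+ 011101111001011001
= 000111111011100110  (discard carry-out 1)
Result 000111111011100110: MSB = 0 → value 32486.
Addends (after negating the subtrahend) have opposite signs, so signed overflow cannot occur.

32486; no overflow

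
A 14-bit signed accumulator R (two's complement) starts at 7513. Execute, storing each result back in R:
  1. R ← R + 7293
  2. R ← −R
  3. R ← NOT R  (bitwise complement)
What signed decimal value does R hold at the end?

Start: R = 7513 = 01110101011001.
R = 7513 + 7293 = 14806; wraps to -1578 = 11100111010110
R = −(-1578) = 1578 = 00011000101010
R = NOT 00011000101010 = 11100111010101 = -1579

-1579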